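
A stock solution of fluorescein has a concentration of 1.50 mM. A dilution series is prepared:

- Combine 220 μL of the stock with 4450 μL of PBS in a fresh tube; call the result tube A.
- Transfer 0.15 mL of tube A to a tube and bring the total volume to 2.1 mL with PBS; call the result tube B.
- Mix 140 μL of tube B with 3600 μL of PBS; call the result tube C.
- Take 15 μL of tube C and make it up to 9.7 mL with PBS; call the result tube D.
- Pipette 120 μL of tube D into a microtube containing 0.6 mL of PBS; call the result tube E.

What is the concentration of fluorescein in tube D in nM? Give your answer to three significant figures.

0.292 nM

Step 1: 220 μL + 4450 μL = 4670 μL total → factor 4670/220 = 21.227
Step 2: 0.15 mL brought to 2.1 mL → factor 2.1/0.15 = 14
Step 3: 140 μL + 3600 μL = 3740 μL total → factor 3740/140 = 26.714
Step 4: 15 μL brought to 9.7 mL → factor 9700/15 = 646.67
Dilution factor through tube D = 21.227 × 14 × 26.714 × 646.67 = 5.1339 × 10^6
[tube D] = 1.50 mM / 5.1339 × 10^6 = 2.922 × 10^-7 mM = 0.292 nM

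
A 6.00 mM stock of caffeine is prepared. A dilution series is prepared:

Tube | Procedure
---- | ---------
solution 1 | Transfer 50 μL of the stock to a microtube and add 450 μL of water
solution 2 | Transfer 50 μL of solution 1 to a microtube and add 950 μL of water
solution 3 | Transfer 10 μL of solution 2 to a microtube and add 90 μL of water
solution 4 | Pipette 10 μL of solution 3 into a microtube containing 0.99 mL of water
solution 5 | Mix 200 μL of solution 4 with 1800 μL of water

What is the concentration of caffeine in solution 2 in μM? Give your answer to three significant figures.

30.0 μM

Step 1: 50 μL + 450 μL = 500 μL total → factor 500/50 = 10
Step 2: 50 μL + 950 μL = 1000 μL total → factor 1000/50 = 20
Dilution factor through solution 2 = 10 × 20 = 200
[solution 2] = 6.00 mM / 200 = 0.03000 mM = 30.0 μM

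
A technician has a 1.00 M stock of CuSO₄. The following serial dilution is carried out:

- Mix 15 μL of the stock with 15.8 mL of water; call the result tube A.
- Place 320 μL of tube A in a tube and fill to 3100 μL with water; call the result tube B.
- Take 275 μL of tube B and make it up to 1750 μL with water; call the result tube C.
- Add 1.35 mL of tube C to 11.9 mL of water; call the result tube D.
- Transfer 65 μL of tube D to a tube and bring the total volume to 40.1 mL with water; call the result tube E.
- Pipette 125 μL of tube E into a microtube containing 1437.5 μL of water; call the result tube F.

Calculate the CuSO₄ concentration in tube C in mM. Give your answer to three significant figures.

Step 1: 15 μL + 15.8 mL = 15815 μL total → factor 15815/15 = 1054.3
Step 2: 320 μL brought to 3100 μL → factor 3100/320 = 9.6875
Step 3: 275 μL brought to 1750 μL → factor 1750/275 = 6.3636
Dilution factor through tube C = 1054.3 × 9.6875 × 6.3636 = 64997
[tube C] = 1.00 M / 64997 = 1.539 × 10^-5 M = 0.0154 mM

0.0154 mM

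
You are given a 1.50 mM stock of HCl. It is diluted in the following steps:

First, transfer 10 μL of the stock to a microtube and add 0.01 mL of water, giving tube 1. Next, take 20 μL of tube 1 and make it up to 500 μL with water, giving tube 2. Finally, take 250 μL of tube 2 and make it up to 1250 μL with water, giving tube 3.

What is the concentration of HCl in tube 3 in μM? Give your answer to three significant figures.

6.00 μM

Step 1: 10 μL + 0.01 mL = 20 μL total → factor 20/10 = 2
Step 2: 20 μL brought to 500 μL → factor 500/20 = 25
Step 3: 250 μL brought to 1250 μL → factor 1250/250 = 5
Overall dilution factor = 2 × 25 × 5 = 250
Final = 1.50 mM / 250 = 0.006000 mM = 6.00 μM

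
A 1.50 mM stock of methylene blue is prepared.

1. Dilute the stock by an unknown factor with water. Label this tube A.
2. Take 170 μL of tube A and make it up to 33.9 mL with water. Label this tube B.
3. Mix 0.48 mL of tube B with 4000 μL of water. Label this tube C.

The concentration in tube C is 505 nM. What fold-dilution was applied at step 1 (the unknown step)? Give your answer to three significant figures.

Step 1: unknown factor x
Step 2: 170 μL brought to 33.9 mL → factor 33900/170 = 199.41
Step 3: 0.48 mL + 4000 μL = 4.48 mL total → factor 4.48/0.48 = 9.3333
Product of known-step factors = 1861.2
Overall factor = 1.50 mM / (505 nM) = 2970.3
x = 2970.3 / 1861.2 = 1.60

1.60-fold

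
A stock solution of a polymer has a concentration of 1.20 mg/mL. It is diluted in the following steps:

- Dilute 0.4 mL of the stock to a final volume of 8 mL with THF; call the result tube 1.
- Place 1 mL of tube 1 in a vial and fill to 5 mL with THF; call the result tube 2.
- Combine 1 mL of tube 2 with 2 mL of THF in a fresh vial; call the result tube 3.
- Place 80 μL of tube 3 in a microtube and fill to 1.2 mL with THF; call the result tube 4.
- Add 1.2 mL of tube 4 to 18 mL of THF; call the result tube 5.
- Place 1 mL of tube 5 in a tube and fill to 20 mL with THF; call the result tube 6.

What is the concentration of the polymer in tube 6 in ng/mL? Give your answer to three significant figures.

0.833 ng/mL

Step 1: 0.4 mL brought to 8 mL → factor 8/0.4 = 20
Step 2: 1 mL brought to 5 mL → factor 5/1 = 5
Step 3: 1 mL + 2 mL = 3 mL total → factor 3/1 = 3
Step 4: 80 μL brought to 1.2 mL → factor 1200/80 = 15
Step 5: 1.2 mL + 18 mL = 19.2 mL total → factor 19.2/1.2 = 16
Step 6: 1 mL brought to 20 mL → factor 20/1 = 20
Overall dilution factor = 20 × 5 × 3 × 15 × 16 × 20 = 1.44 × 10^6
Final = 1.20 mg/mL / 1.44 × 10^6 = 8.333 × 10^-7 mg/mL = 0.833 ng/mL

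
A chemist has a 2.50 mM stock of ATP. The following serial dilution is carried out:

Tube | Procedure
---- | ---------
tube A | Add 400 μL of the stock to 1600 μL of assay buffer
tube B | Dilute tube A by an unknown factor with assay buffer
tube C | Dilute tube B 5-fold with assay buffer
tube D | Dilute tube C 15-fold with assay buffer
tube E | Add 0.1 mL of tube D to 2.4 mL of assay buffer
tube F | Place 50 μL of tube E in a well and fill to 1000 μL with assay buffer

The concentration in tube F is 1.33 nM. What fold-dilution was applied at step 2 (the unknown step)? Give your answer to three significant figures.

10.0-fold

Step 1: 400 μL + 1600 μL = 2000 μL total → factor 2000/400 = 5
Step 2: unknown factor x
Step 3: 5-fold → factor 5
Step 4: 15-fold → factor 15
Step 5: 0.1 mL + 2.4 mL = 2.5 mL total → factor 2.5/0.1 = 25
Step 6: 50 μL brought to 1000 μL → factor 1000/50 = 20
Product of known-step factors = 1.875 × 10^5
Overall factor = 2.50 mM / (1.33 nM) = 1.8797 × 10^6
x = 1.8797 × 10^6 / 1.875 × 10^5 = 10.0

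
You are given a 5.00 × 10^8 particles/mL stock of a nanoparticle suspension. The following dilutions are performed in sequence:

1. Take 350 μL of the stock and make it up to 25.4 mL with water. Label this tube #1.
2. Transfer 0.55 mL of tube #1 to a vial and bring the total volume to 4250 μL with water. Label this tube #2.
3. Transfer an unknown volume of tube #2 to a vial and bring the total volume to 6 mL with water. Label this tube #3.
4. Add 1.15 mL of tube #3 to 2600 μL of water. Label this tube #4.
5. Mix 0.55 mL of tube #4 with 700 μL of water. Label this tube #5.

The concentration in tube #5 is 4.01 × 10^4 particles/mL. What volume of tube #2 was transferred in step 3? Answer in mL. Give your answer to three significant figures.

Step 1: 350 μL brought to 25.4 mL → factor 25400/350 = 72.571
Step 2: 0.55 mL brought to 4250 μL → factor 4.25/0.55 = 7.7273
Step 3: v brought to 6 mL → factor = 6 mL/v
Step 4: 1.15 mL + 2600 μL = 3.75 mL total → factor 3.75/1.15 = 3.2609
Step 5: 0.55 mL + 700 μL = 1.25 mL total → factor 1.25/0.55 = 2.2727
Product of known-step factors = 4156
Overall factor = 5.00 × 10^8 particles/mL / (4.01 × 10^4 particles/mL) = 12469
Step-3 factor = 12469 / 4156 = 3.0002
v = 6 mL / 3.0002 = 2.00 mL

2.00 mL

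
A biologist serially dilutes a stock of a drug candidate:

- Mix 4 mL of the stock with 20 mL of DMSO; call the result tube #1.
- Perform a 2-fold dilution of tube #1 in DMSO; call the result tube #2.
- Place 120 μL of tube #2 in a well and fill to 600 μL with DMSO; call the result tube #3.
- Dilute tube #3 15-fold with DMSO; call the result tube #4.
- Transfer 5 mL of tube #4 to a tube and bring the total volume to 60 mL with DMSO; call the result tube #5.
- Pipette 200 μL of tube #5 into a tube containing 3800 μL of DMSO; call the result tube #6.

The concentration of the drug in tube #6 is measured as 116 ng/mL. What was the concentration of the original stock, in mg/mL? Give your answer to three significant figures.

25.1 mg/mL

Step 1: 4 mL + 20 mL = 24 mL total → factor 24/4 = 6
Step 2: 2-fold → factor 2
Step 3: 120 μL brought to 600 μL → factor 600/120 = 5
Step 4: 15-fold → factor 15
Step 5: 5 mL brought to 60 mL → factor 60/5 = 12
Step 6: 200 μL + 3800 μL = 4000 μL total → factor 4000/200 = 20
Overall dilution factor = 6 × 2 × 5 × 15 × 12 × 20 = 2.16 × 10^5
Stock = 116 ng/mL × 2.16 × 10^5 = 2.506 × 10^7 ng/mL = 25.1 mg/mL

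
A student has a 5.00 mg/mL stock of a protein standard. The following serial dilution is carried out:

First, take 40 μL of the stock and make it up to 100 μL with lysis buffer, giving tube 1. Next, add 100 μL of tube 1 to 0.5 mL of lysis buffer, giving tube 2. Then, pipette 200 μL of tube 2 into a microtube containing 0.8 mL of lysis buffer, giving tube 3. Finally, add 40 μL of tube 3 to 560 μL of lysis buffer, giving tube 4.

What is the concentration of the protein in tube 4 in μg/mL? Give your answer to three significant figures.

4.44 μg/mL

Step 1: 40 μL brought to 100 μL → factor 100/40 = 2.5
Step 2: 100 μL + 0.5 mL = 600 μL total → factor 600/100 = 6
Step 3: 200 μL + 0.8 mL = 1000 μL total → factor 1000/200 = 5
Step 4: 40 μL + 560 μL = 600 μL total → factor 600/40 = 15
Overall dilution factor = 2.5 × 6 × 5 × 15 = 1125
Final = 5.00 mg/mL / 1125 = 0.004444 mg/mL = 4.44 μg/mL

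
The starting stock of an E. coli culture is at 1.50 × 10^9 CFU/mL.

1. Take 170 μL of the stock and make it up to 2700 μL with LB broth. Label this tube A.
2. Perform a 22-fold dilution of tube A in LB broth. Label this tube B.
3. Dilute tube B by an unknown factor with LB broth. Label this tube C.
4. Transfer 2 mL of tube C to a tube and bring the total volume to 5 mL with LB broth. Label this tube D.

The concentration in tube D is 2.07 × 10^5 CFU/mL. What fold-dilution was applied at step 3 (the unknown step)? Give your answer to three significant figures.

Step 1: 170 μL brought to 2700 μL → factor 2700/170 = 15.882
Step 2: 22-fold → factor 22
Step 3: unknown factor x
Step 4: 2 mL brought to 5 mL → factor 5/2 = 2.5
Product of known-step factors = 873.53
Overall factor = 1.50 × 10^9 CFU/mL / (2.07 × 10^5 CFU/mL) = 7246.4
x = 7246.4 / 873.53 = 8.30

8.30-fold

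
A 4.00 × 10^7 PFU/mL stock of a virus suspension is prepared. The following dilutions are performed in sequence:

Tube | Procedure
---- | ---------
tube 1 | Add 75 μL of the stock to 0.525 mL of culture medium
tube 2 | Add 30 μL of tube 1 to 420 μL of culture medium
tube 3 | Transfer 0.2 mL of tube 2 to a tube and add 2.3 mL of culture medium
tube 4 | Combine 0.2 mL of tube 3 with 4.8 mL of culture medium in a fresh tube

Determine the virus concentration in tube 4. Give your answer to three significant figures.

Step 1: 75 μL + 0.525 mL = 600 μL total → factor 600/75 = 8
Step 2: 30 μL + 420 μL = 450 μL total → factor 450/30 = 15
Step 3: 0.2 mL + 2.3 mL = 2.5 mL total → factor 2.5/0.2 = 12.5
Step 4: 0.2 mL + 4.8 mL = 5 mL total → factor 5/0.2 = 25
Overall dilution factor = 8 × 15 × 12.5 × 25 = 37500
Final = 4.00 × 10^7 PFU/mL / 37500 = 1.07 × 10^3 PFU/mL

1.07 × 10^3 PFU/mL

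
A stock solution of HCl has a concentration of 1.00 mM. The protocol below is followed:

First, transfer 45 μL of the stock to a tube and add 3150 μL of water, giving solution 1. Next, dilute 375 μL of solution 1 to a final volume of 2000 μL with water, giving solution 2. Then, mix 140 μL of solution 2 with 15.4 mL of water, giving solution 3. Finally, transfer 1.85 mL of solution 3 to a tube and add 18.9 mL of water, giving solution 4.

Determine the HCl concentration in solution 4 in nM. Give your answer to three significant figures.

Step 1: 45 μL + 3150 μL = 3195 μL total → factor 3195/45 = 71
Step 2: 375 μL brought to 2000 μL → factor 2000/375 = 5.3333
Step 3: 140 μL + 15.4 mL = 15540 μL total → factor 15540/140 = 111
Step 4: 1.85 mL + 18.9 mL = 20.75 mL total → factor 20.75/1.85 = 11.216
Overall dilution factor = 71 × 5.3333 × 111 × 11.216 = 4.7144 × 10^5
Final = 1.00 mM / 4.7144 × 10^5 = 2.121 × 10^-6 mM = 2.12 nM

2.12 nM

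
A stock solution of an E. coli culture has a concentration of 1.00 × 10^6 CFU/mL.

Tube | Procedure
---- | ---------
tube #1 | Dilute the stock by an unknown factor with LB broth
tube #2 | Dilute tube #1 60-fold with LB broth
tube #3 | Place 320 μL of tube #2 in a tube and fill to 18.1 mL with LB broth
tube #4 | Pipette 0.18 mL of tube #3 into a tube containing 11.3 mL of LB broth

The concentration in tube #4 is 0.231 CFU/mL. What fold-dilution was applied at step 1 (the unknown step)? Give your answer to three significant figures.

Step 1: unknown factor x
Step 2: 60-fold → factor 60
Step 3: 320 μL brought to 18.1 mL → factor 18100/320 = 56.562
Step 4: 0.18 mL + 11.3 mL = 11.48 mL total → factor 11.48/0.18 = 63.778
Product of known-step factors = 2.1645 × 10^5
Overall factor = 1.00 × 10^6 CFU/mL / (0.231 CFU/mL) = 4.329 × 10^6
x = 4.329 × 10^6 / 2.1645 × 10^5 = 20.0

20.0-fold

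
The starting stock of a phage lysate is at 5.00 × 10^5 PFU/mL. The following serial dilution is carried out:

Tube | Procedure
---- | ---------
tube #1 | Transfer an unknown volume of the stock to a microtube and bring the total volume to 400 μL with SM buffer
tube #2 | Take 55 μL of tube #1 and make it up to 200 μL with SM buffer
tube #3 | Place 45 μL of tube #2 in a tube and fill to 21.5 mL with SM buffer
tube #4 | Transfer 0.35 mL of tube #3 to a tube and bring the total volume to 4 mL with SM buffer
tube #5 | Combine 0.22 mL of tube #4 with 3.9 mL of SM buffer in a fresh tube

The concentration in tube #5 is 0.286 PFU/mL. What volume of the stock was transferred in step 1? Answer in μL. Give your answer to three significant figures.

85.1 μL

Step 1: v brought to 400 μL → factor = 400 μL/v
Step 2: 55 μL brought to 200 μL → factor 200/55 = 3.6364
Step 3: 45 μL brought to 21.5 mL → factor 21500/45 = 477.78
Step 4: 0.35 mL brought to 4 mL → factor 4/0.35 = 11.429
Step 5: 0.22 mL + 3.9 mL = 4.12 mL total → factor 4.12/0.22 = 18.727
Product of known-step factors = 3.7184 × 10^5
Overall factor = 5.00 × 10^5 PFU/mL / (0.286 PFU/mL) = 1.7483 × 10^6
Step-1 factor = 1.7483 × 10^6 / 3.7184 × 10^5 = 4.7016
v = 400 μL / 4.7016 = 85.1 μL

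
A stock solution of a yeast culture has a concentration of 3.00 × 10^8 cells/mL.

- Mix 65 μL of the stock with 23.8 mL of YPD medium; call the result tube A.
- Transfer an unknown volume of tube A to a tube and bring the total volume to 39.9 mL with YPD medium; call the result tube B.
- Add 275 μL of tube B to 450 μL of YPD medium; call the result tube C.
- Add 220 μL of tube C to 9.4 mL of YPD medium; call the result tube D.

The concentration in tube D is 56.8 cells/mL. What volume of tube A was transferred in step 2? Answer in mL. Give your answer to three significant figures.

0.320 mL

Step 1: 65 μL + 23.8 mL = 23865 μL total → factor 23865/65 = 367.15
Step 2: v brought to 39.9 mL → factor = 39.9 mL/v
Step 3: 275 μL + 450 μL = 725 μL total → factor 725/275 = 2.6364
Step 4: 220 μL + 9.4 mL = 9620 μL total → factor 9620/220 = 43.727
Product of known-step factors = 42326
Overall factor = 3.00 × 10^8 cells/mL / (56.8 cells/mL) = 5.2817 × 10^6
Step-2 factor = 5.2817 × 10^6 / 42326 = 124.79
v = 39.9 mL / 124.79 = 0.320 mL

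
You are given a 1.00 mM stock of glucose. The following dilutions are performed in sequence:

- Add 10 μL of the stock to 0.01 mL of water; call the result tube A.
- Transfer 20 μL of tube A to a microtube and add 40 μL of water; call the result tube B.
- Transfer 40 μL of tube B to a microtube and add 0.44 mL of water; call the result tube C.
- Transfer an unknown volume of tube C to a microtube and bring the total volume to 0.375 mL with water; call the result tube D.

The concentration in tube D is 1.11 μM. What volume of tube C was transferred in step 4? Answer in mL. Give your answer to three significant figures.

Step 1: 10 μL + 0.01 mL = 20 μL total → factor 20/10 = 2
Step 2: 20 μL + 40 μL = 60 μL total → factor 60/20 = 3
Step 3: 40 μL + 0.44 mL = 480 μL total → factor 480/40 = 12
Step 4: v brought to 0.375 mL → factor = 0.375 mL/v
Product of known-step factors = 72
Overall factor = 1.00 mM / (1.11 μM) = 900.9
Step-4 factor = 900.9 / 72 = 12.513
v = 0.375 mL / 12.513 = 0.0300 mL

0.0300 mL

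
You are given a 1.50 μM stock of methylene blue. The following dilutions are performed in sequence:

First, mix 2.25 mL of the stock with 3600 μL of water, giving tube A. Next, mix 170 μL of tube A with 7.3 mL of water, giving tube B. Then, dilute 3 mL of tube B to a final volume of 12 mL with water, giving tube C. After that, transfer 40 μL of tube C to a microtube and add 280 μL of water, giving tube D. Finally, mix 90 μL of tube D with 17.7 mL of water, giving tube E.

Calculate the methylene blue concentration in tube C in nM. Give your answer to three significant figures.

3.28 nM

Step 1: 2.25 mL + 3600 μL = 5.85 mL total → factor 5.85/2.25 = 2.6
Step 2: 170 μL + 7.3 mL = 7470 μL total → factor 7470/170 = 43.941
Step 3: 3 mL brought to 12 mL → factor 12/3 = 4
Dilution factor through tube C = 2.6 × 43.941 × 4 = 456.99
[tube C] = 1.50 μM / 456.99 = 0.003282 μM = 3.28 nM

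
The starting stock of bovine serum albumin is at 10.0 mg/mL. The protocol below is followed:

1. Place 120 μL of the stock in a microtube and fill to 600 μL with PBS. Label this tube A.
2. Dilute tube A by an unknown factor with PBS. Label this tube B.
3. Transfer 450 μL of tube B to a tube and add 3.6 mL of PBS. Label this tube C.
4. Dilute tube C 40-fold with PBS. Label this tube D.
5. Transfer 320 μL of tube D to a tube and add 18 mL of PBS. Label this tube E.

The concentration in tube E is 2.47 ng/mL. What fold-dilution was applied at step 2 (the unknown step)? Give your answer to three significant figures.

Step 1: 120 μL brought to 600 μL → factor 600/120 = 5
Step 2: unknown factor x
Step 3: 450 μL + 3.6 mL = 4050 μL total → factor 4050/450 = 9
Step 4: 40-fold → factor 40
Step 5: 320 μL + 18 mL = 18320 μL total → factor 18320/320 = 57.25
Product of known-step factors = 1.0305 × 10^5
Overall factor = 10.0 mg/mL / (2.47 ng/mL) = 4.0486 × 10^6
x = 4.0486 × 10^6 / 1.0305 × 10^5 = 39.3

39.3-fold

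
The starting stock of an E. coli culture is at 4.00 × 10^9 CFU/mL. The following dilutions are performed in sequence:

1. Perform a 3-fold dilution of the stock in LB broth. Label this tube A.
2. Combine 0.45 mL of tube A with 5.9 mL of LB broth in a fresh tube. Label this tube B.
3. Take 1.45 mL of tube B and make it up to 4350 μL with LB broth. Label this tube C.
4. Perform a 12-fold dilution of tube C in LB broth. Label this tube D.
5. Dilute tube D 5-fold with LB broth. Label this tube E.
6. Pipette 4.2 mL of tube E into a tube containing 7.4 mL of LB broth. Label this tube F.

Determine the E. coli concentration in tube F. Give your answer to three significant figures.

Step 1: 3-fold → factor 3
Step 2: 0.45 mL + 5.9 mL = 6.35 mL total → factor 6.35/0.45 = 14.111
Step 3: 1.45 mL brought to 4350 μL → factor 4.35/1.45 = 3
Step 4: 12-fold → factor 12
Step 5: 5-fold → factor 5
Step 6: 4.2 mL + 7.4 mL = 11.6 mL total → factor 11.6/4.2 = 2.7619
Overall dilution factor = 3 × 14.111 × 3 × 12 × 5 × 2.7619 = 21046
Final = 4.00 × 10^9 CFU/mL / 21046 = 1.90 × 10^5 CFU/mL

1.90 × 10^5 CFU/mL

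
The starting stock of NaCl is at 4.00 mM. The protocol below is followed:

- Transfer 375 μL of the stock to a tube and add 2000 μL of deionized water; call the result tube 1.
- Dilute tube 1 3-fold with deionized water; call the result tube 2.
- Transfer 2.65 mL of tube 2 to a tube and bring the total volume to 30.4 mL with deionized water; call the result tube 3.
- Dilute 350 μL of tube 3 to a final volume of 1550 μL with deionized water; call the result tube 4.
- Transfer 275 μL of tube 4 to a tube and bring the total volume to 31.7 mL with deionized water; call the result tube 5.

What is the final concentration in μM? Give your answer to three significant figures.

0.0359 μM

Step 1: 375 μL + 2000 μL = 2375 μL total → factor 2375/375 = 6.3333
Step 2: 3-fold → factor 3
Step 3: 2.65 mL brought to 30.4 mL → factor 30.4/2.65 = 11.472
Step 4: 350 μL brought to 1550 μL → factor 1550/350 = 4.4286
Step 5: 275 μL brought to 31.7 mL → factor 31700/275 = 115.27
Overall dilution factor = 6.3333 × 3 × 11.472 × 4.4286 × 115.27 = 1.1127 × 10^5
Final = 4.00 mM / 1.1127 × 10^5 = 3.595 × 10^-5 mM = 0.0359 μM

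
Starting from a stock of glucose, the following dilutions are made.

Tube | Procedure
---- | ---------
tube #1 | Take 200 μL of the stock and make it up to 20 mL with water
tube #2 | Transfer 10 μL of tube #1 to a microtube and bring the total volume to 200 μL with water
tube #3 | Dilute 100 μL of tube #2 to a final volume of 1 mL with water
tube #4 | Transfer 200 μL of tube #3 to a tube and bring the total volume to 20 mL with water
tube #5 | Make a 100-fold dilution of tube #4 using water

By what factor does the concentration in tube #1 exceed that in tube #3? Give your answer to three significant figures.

200

Step 1: 200 μL brought to 20 mL → factor 20000/200 = 100
Step 2: 10 μL brought to 200 μL → factor 200/10 = 20
Step 3: 100 μL brought to 1 mL → factor 1000/100 = 10
Dilution factor to tube #1 = 100; to tube #3 = 20000
[tube #1]/[tube #3] = (factor to tube #3)/(factor to tube #1) = 20000/100 = 200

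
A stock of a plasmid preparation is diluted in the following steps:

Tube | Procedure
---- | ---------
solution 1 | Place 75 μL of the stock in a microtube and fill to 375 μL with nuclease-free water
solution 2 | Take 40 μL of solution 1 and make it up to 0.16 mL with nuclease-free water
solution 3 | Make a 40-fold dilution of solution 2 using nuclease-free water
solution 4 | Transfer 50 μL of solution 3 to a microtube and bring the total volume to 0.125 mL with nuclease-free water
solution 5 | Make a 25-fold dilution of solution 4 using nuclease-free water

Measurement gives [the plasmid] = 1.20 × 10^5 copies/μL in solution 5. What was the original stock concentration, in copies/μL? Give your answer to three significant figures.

6.00 × 10^9 copies/μL

Step 1: 75 μL brought to 375 μL → factor 375/75 = 5
Step 2: 40 μL brought to 0.16 mL → factor 160/40 = 4
Step 3: 40-fold → factor 40
Step 4: 50 μL brought to 0.125 mL → factor 125/50 = 2.5
Step 5: 25-fold → factor 25
Overall dilution factor = 5 × 4 × 40 × 2.5 × 25 = 50000
Stock = 1.20 × 10^5 copies/μL × 50000 = 6.00 × 10^9 copies/μL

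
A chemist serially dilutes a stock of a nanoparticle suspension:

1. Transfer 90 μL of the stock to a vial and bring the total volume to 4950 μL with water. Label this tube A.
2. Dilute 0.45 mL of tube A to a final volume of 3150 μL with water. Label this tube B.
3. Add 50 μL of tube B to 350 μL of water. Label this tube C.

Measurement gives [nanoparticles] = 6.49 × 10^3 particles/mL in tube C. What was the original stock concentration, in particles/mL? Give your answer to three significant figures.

Step 1: 90 μL brought to 4950 μL → factor 4950/90 = 55
Step 2: 0.45 mL brought to 3150 μL → factor 3.15/0.45 = 7
Step 3: 50 μL + 350 μL = 400 μL total → factor 400/50 = 8
Overall dilution factor = 55 × 7 × 8 = 3080
Stock = 6.49 × 10^3 particles/mL × 3080 = 2.00 × 10^7 particles/mL

2.00 × 10^7 particles/mL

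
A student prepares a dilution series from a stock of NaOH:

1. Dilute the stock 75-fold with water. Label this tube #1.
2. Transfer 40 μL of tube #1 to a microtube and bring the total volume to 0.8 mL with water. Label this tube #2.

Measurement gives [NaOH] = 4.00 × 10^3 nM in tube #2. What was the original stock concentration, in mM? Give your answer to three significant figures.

Step 1: 75-fold → factor 75
Step 2: 40 μL brought to 0.8 mL → factor 800/40 = 20
Overall dilution factor = 75 × 20 = 1500
Stock = 4.00 × 10^3 nM × 1500 = 6.000 × 10^6 nM = 6.00 mM

6.00 mM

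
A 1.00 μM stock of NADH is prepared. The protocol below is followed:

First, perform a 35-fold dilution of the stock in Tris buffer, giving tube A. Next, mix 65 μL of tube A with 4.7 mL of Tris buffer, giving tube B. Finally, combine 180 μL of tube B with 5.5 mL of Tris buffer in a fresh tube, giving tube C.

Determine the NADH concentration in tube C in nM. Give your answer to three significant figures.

Step 1: 35-fold → factor 35
Step 2: 65 μL + 4.7 mL = 4765 μL total → factor 4765/65 = 73.308
Step 3: 180 μL + 5.5 mL = 5680 μL total → factor 5680/180 = 31.556
Overall dilution factor = 35 × 73.308 × 31.556 = 80964
Final = 1.00 μM / 80964 = 1.235 × 10^-5 μM = 0.0124 nM

0.0124 nM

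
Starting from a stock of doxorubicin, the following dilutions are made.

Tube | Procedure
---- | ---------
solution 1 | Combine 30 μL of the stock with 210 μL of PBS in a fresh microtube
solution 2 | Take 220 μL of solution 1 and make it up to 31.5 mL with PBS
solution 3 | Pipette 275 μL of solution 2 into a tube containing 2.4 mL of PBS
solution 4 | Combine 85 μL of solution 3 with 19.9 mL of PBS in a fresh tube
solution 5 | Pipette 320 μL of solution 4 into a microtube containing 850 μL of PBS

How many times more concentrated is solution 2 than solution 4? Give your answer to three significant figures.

2.29 × 10^3

Step 1: 30 μL + 210 μL = 240 μL total → factor 240/30 = 8
Step 2: 220 μL brought to 31.5 mL → factor 31500/220 = 143.18
Step 3: 275 μL + 2.4 mL = 2675 μL total → factor 2675/275 = 9.7273
Step 4: 85 μL + 19.9 mL = 19985 μL total → factor 19985/85 = 235.12
Dilution factor to solution 2 = 1145.5; to solution 4 = 2.6197 × 10^6
[solution 2]/[solution 4] = (factor to solution 4)/(factor to solution 2) = 2.6197 × 10^6/1145.5 = 2.29 × 10^3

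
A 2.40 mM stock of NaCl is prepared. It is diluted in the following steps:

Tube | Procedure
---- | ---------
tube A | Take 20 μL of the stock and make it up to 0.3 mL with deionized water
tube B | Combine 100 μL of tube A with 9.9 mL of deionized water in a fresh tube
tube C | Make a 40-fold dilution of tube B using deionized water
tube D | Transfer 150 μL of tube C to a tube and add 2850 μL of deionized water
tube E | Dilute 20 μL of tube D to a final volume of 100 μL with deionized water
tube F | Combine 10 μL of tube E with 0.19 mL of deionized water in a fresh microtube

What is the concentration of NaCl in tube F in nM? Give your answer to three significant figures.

Step 1: 20 μL brought to 0.3 mL → factor 300/20 = 15
Step 2: 100 μL + 9.9 mL = 10000 μL total → factor 10000/100 = 100
Step 3: 40-fold → factor 40
Step 4: 150 μL + 2850 μL = 3000 μL total → factor 3000/150 = 20
Step 5: 20 μL brought to 100 μL → factor 100/20 = 5
Step 6: 10 μL + 0.19 mL = 200 μL total → factor 200/10 = 20
Overall dilution factor = 15 × 100 × 40 × 20 × 5 × 20 = 1.2 × 10^8
Final = 2.40 mM / 1.2 × 10^8 = 2.000 × 10^-8 mM = 0.0200 nM

0.0200 nM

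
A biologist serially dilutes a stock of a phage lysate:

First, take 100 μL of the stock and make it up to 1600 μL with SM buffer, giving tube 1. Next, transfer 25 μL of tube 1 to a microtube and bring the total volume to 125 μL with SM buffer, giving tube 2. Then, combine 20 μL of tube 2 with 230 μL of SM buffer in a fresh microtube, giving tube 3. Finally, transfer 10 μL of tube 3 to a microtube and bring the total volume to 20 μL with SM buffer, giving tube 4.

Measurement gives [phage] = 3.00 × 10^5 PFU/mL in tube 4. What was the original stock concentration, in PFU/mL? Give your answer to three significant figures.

Step 1: 100 μL brought to 1600 μL → factor 1600/100 = 16
Step 2: 25 μL brought to 125 μL → factor 125/25 = 5
Step 3: 20 μL + 230 μL = 250 μL total → factor 250/20 = 12.5
Step 4: 10 μL brought to 20 μL → factor 20/10 = 2
Overall dilution factor = 16 × 5 × 12.5 × 2 = 2000
Stock = 3.00 × 10^5 PFU/mL × 2000 = 6.00 × 10^8 PFU/mL

6.00 × 10^8 PFU/mL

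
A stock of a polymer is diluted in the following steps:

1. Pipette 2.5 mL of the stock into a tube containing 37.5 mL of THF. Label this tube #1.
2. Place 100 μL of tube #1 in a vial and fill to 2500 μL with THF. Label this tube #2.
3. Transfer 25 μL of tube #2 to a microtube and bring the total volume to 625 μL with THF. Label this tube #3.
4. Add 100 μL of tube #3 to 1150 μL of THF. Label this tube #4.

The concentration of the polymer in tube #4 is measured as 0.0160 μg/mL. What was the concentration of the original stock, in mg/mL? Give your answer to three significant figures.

Step 1: 2.5 mL + 37.5 mL = 40 mL total → factor 40/2.5 = 16
Step 2: 100 μL brought to 2500 μL → factor 2500/100 = 25
Step 3: 25 μL brought to 625 μL → factor 625/25 = 25
Step 4: 100 μL + 1150 μL = 1250 μL total → factor 1250/100 = 12.5
Overall dilution factor = 16 × 25 × 25 × 12.5 = 1.25 × 10^5
Stock = 0.0160 μg/mL × 1.25 × 10^5 = 2000 μg/mL = 2.00 mg/mL

2.00 mg/mL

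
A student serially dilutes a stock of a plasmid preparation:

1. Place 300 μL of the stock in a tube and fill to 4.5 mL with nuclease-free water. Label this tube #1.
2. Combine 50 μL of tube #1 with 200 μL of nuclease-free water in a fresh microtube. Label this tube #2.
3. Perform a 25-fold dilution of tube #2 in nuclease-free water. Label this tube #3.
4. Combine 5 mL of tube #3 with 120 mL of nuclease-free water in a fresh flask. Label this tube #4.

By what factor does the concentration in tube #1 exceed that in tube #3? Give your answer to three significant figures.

Step 1: 300 μL brought to 4.5 mL → factor 4500/300 = 15
Step 2: 50 μL + 200 μL = 250 μL total → factor 250/50 = 5
Step 3: 25-fold → factor 25
Dilution factor to tube #1 = 15; to tube #3 = 1875
[tube #1]/[tube #3] = (factor to tube #3)/(factor to tube #1) = 1875/15 = 125

125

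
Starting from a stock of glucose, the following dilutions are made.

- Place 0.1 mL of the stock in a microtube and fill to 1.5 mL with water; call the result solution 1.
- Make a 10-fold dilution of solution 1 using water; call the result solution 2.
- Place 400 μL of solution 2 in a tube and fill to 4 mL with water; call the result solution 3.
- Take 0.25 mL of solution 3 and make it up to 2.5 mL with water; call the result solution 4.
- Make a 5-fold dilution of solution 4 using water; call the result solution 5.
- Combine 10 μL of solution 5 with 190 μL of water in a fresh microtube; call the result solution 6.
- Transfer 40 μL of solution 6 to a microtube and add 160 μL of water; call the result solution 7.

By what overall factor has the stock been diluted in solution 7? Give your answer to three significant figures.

7.50 × 10^6

Step 1: 0.1 mL brought to 1.5 mL → factor 1.5/0.1 = 15
Step 2: 10-fold → factor 10
Step 3: 400 μL brought to 4 mL → factor 4000/400 = 10
Step 4: 0.25 mL brought to 2.5 mL → factor 2.5/0.25 = 10
Step 5: 5-fold → factor 5
Step 6: 10 μL + 190 μL = 200 μL total → factor 200/10 = 20
Step 7: 40 μL + 160 μL = 200 μL total → factor 200/40 = 5
Overall dilution factor = 15 × 10 × 10 × 10 × 5 × 20 × 5 = 7.5 × 10^6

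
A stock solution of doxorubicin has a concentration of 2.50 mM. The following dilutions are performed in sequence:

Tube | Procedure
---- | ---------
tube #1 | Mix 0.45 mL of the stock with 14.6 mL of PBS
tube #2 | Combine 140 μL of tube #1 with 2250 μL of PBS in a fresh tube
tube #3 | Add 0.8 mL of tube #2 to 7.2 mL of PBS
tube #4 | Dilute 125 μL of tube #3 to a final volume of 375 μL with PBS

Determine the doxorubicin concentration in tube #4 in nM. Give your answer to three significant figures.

Step 1: 0.45 mL + 14.6 mL = 15.05 mL total → factor 15.05/0.45 = 33.444
Step 2: 140 μL + 2250 μL = 2390 μL total → factor 2390/140 = 17.071
Step 3: 0.8 mL + 7.2 mL = 8 mL total → factor 8/0.8 = 10
Step 4: 125 μL brought to 375 μL → factor 375/125 = 3
Overall dilution factor = 33.444 × 17.071 × 10 × 3 = 17128
Final = 2.50 mM / 17128 = 0.0001460 mM = 146 nM

146 nM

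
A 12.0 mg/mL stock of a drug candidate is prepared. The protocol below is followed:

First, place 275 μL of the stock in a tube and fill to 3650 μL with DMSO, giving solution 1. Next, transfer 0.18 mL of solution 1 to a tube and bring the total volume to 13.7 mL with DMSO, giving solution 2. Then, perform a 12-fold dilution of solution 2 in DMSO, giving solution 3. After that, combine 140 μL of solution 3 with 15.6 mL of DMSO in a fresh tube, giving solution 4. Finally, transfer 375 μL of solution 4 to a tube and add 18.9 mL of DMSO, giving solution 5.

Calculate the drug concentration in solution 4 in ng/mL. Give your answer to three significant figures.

8.80 ng/mL

Step 1: 275 μL brought to 3650 μL → factor 3650/275 = 13.273
Step 2: 0.18 mL brought to 13.7 mL → factor 13.7/0.18 = 76.111
Step 3: 12-fold → factor 12
Step 4: 140 μL + 15.6 mL = 15740 μL total → factor 15740/140 = 112.43
Dilution factor through solution 4 = 13.273 × 76.111 × 12 × 112.43 = 1.3629 × 10^6
[solution 4] = 12.0 mg/mL / 1.3629 × 10^6 = 8.805 × 10^-6 mg/mL = 8.80 ng/mL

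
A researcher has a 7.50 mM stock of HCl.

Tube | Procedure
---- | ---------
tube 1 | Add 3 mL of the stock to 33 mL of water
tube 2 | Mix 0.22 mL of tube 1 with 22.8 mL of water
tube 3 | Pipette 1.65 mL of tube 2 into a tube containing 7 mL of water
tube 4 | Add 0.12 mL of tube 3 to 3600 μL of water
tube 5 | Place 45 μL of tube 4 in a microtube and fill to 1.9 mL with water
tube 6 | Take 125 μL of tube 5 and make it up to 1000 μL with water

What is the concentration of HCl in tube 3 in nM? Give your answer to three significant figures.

Step 1: 3 mL + 33 mL = 36 mL total → factor 36/3 = 12
Step 2: 0.22 mL + 22.8 mL = 23.02 mL total → factor 23.02/0.22 = 104.64
Step 3: 1.65 mL + 7 mL = 8.65 mL total → factor 8.65/1.65 = 5.2424
Dilution factor through tube 3 = 12 × 104.64 × 5.2424 = 6582.6
[tube 3] = 7.50 mM / 6582.6 = 0.001139 mM = 1.14 × 10^3 nM

1.14 × 10^3 nM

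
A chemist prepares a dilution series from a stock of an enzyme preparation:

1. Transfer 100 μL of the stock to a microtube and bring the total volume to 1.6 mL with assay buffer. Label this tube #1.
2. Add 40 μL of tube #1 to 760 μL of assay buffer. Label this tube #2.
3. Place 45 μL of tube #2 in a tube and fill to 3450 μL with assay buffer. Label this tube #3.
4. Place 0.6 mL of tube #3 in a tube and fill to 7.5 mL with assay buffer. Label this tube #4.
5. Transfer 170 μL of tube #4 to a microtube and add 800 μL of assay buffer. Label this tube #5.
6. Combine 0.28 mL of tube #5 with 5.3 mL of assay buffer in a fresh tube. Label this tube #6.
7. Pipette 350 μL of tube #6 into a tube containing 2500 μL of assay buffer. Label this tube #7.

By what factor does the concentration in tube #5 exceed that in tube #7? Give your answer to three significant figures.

162

Step 1: 100 μL brought to 1.6 mL → factor 1600/100 = 16
Step 2: 40 μL + 760 μL = 800 μL total → factor 800/40 = 20
Step 3: 45 μL brought to 3450 μL → factor 3450/45 = 76.667
Step 4: 0.6 mL brought to 7.5 mL → factor 7.5/0.6 = 12.5
Step 5: 170 μL + 800 μL = 970 μL total → factor 970/170 = 5.7059
Step 6: 0.28 mL + 5.3 mL = 5.58 mL total → factor 5.58/0.28 = 19.929
Step 7: 350 μL + 2500 μL = 2850 μL total → factor 2850/350 = 8.1429
Dilution factor to tube #5 = 1.7498 × 10^6; to tube #7 = 2.8395 × 10^8
[tube #5]/[tube #7] = (factor to tube #7)/(factor to tube #5) = 2.8395 × 10^8/1.7498 × 10^6 = 162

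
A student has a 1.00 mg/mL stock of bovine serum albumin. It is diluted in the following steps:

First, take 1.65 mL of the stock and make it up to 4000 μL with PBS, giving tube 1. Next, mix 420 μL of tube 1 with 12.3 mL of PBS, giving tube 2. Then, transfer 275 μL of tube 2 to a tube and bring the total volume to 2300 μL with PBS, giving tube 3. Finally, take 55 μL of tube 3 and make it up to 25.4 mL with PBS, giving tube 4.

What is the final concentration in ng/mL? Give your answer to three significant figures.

3.53 ng/mL

Step 1: 1.65 mL brought to 4000 μL → factor 4/1.65 = 2.4242
Step 2: 420 μL + 12.3 mL = 12720 μL total → factor 12720/420 = 30.286
Step 3: 275 μL brought to 2300 μL → factor 2300/275 = 8.3636
Step 4: 55 μL brought to 25.4 mL → factor 25400/55 = 461.82
Overall dilution factor = 2.4242 × 30.286 × 8.3636 × 461.82 = 2.8358 × 10^5
Final = 1.00 mg/mL / 2.8358 × 10^5 = 3.526 × 10^-6 mg/mL = 3.53 ng/mL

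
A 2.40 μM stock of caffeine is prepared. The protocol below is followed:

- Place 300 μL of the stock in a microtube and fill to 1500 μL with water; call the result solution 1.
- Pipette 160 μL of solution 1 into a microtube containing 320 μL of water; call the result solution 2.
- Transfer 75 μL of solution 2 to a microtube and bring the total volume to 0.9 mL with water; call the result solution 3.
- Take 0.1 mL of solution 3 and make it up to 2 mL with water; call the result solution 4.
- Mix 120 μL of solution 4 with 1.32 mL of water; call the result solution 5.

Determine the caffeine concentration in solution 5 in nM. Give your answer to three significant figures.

Step 1: 300 μL brought to 1500 μL → factor 1500/300 = 5
Step 2: 160 μL + 320 μL = 480 μL total → factor 480/160 = 3
Step 3: 75 μL brought to 0.9 mL → factor 900/75 = 12
Step 4: 0.1 mL brought to 2 mL → factor 2/0.1 = 20
Step 5: 120 μL + 1.32 mL = 1440 μL total → factor 1440/120 = 12
Overall dilution factor = 5 × 3 × 12 × 20 × 12 = 43200
Final = 2.40 μM / 43200 = 5.556 × 10^-5 μM = 0.0556 nM

0.0556 nM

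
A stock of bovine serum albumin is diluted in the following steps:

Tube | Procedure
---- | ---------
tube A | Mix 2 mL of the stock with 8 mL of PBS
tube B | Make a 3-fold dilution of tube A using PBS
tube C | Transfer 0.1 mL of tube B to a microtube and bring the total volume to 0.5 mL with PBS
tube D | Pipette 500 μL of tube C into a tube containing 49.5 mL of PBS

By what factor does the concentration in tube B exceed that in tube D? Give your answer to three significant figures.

Step 1: 2 mL + 8 mL = 10 mL total → factor 10/2 = 5
Step 2: 3-fold → factor 3
Step 3: 0.1 mL brought to 0.5 mL → factor 0.5/0.1 = 5
Step 4: 500 μL + 49.5 mL = 50000 μL total → factor 50000/500 = 100
Dilution factor to tube B = 15; to tube D = 7500
[tube B]/[tube D] = (factor to tube D)/(factor to tube B) = 7500/15 = 500

500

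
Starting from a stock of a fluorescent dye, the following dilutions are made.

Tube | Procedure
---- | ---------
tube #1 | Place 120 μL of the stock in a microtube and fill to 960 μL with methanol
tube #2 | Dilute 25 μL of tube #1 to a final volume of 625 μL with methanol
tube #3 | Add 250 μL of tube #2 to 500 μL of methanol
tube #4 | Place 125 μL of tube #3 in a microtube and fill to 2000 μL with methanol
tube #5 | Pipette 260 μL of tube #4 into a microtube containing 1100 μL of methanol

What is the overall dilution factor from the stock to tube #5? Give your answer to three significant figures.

Step 1: 120 μL brought to 960 μL → factor 960/120 = 8
Step 2: 25 μL brought to 625 μL → factor 625/25 = 25
Step 3: 250 μL + 500 μL = 750 μL total → factor 750/250 = 3
Step 4: 125 μL brought to 2000 μL → factor 2000/125 = 16
Step 5: 260 μL + 1100 μL = 1360 μL total → factor 1360/260 = 5.2308
Overall dilution factor = 8 × 25 × 3 × 16 × 5.2308 = 50215

5.02 × 10^4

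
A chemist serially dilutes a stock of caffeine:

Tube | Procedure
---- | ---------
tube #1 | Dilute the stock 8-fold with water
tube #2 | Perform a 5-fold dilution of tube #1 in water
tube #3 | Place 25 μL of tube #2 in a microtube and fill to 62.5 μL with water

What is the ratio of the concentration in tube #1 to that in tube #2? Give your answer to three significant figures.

Step 1: 8-fold → factor 8
Step 2: 5-fold → factor 5
Dilution factor to tube #1 = 8; to tube #2 = 40
[tube #1]/[tube #2] = (factor to tube #2)/(factor to tube #1) = 40/8 = 5.00

5.00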